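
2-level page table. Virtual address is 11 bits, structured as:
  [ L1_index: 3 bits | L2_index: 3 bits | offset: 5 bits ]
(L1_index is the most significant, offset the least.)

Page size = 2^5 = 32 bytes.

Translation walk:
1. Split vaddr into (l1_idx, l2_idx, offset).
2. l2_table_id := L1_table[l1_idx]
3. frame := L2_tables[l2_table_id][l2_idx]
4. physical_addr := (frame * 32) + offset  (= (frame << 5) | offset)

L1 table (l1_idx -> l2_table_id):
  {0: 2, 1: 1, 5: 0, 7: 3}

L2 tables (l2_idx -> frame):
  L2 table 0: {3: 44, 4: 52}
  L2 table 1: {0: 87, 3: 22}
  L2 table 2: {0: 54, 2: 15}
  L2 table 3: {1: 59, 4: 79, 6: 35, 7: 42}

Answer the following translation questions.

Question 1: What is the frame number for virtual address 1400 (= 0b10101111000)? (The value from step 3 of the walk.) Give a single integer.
Answer: 44

Derivation:
vaddr = 1400: l1_idx=5, l2_idx=3
L1[5] = 0; L2[0][3] = 44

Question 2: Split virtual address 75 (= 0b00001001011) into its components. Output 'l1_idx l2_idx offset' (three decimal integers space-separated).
Answer: 0 2 11

Derivation:
vaddr = 75 = 0b00001001011
  top 3 bits -> l1_idx = 0
  next 3 bits -> l2_idx = 2
  bottom 5 bits -> offset = 11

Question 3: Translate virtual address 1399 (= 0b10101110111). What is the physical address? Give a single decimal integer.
Answer: 1431

Derivation:
vaddr = 1399 = 0b10101110111
Split: l1_idx=5, l2_idx=3, offset=23
L1[5] = 0
L2[0][3] = 44
paddr = 44 * 32 + 23 = 1431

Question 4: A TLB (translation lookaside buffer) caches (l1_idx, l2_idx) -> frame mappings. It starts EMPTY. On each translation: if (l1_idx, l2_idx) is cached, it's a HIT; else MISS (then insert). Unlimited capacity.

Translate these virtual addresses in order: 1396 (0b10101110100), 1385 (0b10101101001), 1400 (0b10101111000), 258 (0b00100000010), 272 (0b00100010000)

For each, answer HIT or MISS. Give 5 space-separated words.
Answer: MISS HIT HIT MISS HIT

Derivation:
vaddr=1396: (5,3) not in TLB -> MISS, insert
vaddr=1385: (5,3) in TLB -> HIT
vaddr=1400: (5,3) in TLB -> HIT
vaddr=258: (1,0) not in TLB -> MISS, insert
vaddr=272: (1,0) in TLB -> HIT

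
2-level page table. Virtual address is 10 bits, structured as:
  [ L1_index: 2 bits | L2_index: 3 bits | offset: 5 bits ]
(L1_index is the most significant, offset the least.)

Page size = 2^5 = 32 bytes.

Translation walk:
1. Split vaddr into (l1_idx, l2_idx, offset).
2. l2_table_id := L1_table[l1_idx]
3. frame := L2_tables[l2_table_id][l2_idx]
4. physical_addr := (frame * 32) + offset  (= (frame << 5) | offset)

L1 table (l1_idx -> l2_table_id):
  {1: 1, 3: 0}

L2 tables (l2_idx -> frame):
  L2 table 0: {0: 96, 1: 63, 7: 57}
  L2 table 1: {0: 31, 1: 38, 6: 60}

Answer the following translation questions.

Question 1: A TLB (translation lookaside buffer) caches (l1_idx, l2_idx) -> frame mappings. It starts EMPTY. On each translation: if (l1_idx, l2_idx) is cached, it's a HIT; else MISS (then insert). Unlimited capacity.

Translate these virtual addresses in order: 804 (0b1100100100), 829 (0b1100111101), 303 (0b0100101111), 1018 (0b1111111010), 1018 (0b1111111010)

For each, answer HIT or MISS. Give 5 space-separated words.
vaddr=804: (3,1) not in TLB -> MISS, insert
vaddr=829: (3,1) in TLB -> HIT
vaddr=303: (1,1) not in TLB -> MISS, insert
vaddr=1018: (3,7) not in TLB -> MISS, insert
vaddr=1018: (3,7) in TLB -> HIT

Answer: MISS HIT MISS MISS HIT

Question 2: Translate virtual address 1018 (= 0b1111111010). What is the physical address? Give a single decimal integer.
vaddr = 1018 = 0b1111111010
Split: l1_idx=3, l2_idx=7, offset=26
L1[3] = 0
L2[0][7] = 57
paddr = 57 * 32 + 26 = 1850

Answer: 1850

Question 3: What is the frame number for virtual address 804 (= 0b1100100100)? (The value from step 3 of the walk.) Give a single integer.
Answer: 63

Derivation:
vaddr = 804: l1_idx=3, l2_idx=1
L1[3] = 0; L2[0][1] = 63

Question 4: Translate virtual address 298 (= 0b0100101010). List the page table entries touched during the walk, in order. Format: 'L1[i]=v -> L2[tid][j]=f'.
Answer: L1[1]=1 -> L2[1][1]=38

Derivation:
vaddr = 298 = 0b0100101010
Split: l1_idx=1, l2_idx=1, offset=10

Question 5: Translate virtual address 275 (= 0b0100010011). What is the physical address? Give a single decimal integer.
Answer: 1011

Derivation:
vaddr = 275 = 0b0100010011
Split: l1_idx=1, l2_idx=0, offset=19
L1[1] = 1
L2[1][0] = 31
paddr = 31 * 32 + 19 = 1011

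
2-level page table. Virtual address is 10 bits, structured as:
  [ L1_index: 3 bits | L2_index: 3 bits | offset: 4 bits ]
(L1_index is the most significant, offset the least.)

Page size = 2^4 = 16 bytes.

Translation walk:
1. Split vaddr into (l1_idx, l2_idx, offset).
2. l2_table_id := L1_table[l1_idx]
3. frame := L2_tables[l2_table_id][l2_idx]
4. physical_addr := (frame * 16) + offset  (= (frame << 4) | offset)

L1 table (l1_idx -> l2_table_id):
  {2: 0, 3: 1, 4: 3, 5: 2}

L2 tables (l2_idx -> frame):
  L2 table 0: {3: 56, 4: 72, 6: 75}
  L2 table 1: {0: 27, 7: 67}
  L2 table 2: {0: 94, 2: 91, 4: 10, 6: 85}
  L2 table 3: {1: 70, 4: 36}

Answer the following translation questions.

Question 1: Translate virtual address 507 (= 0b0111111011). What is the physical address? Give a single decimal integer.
vaddr = 507 = 0b0111111011
Split: l1_idx=3, l2_idx=7, offset=11
L1[3] = 1
L2[1][7] = 67
paddr = 67 * 16 + 11 = 1083

Answer: 1083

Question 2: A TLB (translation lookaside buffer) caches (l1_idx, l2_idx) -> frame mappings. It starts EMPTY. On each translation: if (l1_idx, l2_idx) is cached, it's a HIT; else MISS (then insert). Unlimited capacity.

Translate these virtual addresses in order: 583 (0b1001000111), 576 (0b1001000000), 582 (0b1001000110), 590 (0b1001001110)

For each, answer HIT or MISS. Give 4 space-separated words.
Answer: MISS HIT HIT HIT

Derivation:
vaddr=583: (4,4) not in TLB -> MISS, insert
vaddr=576: (4,4) in TLB -> HIT
vaddr=582: (4,4) in TLB -> HIT
vaddr=590: (4,4) in TLB -> HIT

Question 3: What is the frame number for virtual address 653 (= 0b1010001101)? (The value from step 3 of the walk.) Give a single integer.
Answer: 94

Derivation:
vaddr = 653: l1_idx=5, l2_idx=0
L1[5] = 2; L2[2][0] = 94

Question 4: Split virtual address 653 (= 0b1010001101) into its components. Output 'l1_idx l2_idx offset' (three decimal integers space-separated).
vaddr = 653 = 0b1010001101
  top 3 bits -> l1_idx = 5
  next 3 bits -> l2_idx = 0
  bottom 4 bits -> offset = 13

Answer: 5 0 13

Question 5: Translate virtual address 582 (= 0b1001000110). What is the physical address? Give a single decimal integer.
vaddr = 582 = 0b1001000110
Split: l1_idx=4, l2_idx=4, offset=6
L1[4] = 3
L2[3][4] = 36
paddr = 36 * 16 + 6 = 582

Answer: 582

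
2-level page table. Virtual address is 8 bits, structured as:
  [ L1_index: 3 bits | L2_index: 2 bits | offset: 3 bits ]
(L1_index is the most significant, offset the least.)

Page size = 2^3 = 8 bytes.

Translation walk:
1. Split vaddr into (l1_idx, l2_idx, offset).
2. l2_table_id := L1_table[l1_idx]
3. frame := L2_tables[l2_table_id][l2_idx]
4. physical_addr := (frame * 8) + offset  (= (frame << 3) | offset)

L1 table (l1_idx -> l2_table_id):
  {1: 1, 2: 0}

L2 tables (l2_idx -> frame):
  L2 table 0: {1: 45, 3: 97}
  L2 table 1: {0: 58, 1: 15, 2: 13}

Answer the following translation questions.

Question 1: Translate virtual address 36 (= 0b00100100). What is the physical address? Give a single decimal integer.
Answer: 468

Derivation:
vaddr = 36 = 0b00100100
Split: l1_idx=1, l2_idx=0, offset=4
L1[1] = 1
L2[1][0] = 58
paddr = 58 * 8 + 4 = 468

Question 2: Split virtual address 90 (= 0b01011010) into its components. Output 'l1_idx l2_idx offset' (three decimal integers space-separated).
Answer: 2 3 2

Derivation:
vaddr = 90 = 0b01011010
  top 3 bits -> l1_idx = 2
  next 2 bits -> l2_idx = 3
  bottom 3 bits -> offset = 2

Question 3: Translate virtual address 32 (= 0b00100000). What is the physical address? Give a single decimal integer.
vaddr = 32 = 0b00100000
Split: l1_idx=1, l2_idx=0, offset=0
L1[1] = 1
L2[1][0] = 58
paddr = 58 * 8 + 0 = 464

Answer: 464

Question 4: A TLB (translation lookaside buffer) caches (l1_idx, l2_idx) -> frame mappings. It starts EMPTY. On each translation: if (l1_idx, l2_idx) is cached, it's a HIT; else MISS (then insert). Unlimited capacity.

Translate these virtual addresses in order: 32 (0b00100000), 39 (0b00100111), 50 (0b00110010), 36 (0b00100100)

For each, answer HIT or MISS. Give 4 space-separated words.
vaddr=32: (1,0) not in TLB -> MISS, insert
vaddr=39: (1,0) in TLB -> HIT
vaddr=50: (1,2) not in TLB -> MISS, insert
vaddr=36: (1,0) in TLB -> HIT

Answer: MISS HIT MISS HIT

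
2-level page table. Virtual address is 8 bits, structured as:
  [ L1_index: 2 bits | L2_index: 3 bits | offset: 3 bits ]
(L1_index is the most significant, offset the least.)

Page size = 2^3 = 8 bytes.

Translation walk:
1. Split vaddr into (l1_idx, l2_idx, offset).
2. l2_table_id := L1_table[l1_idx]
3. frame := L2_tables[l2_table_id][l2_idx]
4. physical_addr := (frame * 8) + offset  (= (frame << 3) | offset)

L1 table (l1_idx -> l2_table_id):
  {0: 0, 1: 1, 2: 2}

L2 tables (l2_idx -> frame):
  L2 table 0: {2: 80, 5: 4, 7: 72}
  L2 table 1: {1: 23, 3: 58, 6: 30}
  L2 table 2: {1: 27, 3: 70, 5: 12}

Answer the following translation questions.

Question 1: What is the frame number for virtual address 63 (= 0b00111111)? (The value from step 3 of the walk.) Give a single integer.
vaddr = 63: l1_idx=0, l2_idx=7
L1[0] = 0; L2[0][7] = 72

Answer: 72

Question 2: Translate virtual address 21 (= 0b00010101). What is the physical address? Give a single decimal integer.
Answer: 645

Derivation:
vaddr = 21 = 0b00010101
Split: l1_idx=0, l2_idx=2, offset=5
L1[0] = 0
L2[0][2] = 80
paddr = 80 * 8 + 5 = 645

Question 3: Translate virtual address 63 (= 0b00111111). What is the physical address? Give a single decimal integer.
Answer: 583

Derivation:
vaddr = 63 = 0b00111111
Split: l1_idx=0, l2_idx=7, offset=7
L1[0] = 0
L2[0][7] = 72
paddr = 72 * 8 + 7 = 583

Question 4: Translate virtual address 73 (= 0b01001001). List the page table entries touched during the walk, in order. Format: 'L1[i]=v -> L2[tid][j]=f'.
vaddr = 73 = 0b01001001
Split: l1_idx=1, l2_idx=1, offset=1

Answer: L1[1]=1 -> L2[1][1]=23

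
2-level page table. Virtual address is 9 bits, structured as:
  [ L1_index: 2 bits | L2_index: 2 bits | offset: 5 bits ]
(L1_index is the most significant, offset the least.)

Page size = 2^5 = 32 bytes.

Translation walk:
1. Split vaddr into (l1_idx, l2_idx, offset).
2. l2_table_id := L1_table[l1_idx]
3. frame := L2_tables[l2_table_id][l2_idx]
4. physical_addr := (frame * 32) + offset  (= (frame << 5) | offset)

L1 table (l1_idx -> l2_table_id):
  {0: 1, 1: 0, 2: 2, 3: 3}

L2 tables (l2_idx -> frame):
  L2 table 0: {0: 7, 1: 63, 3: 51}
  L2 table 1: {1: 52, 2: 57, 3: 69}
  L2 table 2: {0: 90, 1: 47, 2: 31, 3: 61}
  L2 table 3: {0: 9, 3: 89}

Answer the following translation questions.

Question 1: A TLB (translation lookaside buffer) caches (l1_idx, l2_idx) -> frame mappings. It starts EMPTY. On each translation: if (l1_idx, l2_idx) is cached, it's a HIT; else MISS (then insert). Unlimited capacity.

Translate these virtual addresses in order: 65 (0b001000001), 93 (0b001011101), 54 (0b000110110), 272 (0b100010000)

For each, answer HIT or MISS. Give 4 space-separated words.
Answer: MISS HIT MISS MISS

Derivation:
vaddr=65: (0,2) not in TLB -> MISS, insert
vaddr=93: (0,2) in TLB -> HIT
vaddr=54: (0,1) not in TLB -> MISS, insert
vaddr=272: (2,0) not in TLB -> MISS, insert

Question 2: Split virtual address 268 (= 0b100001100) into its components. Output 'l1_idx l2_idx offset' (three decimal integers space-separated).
Answer: 2 0 12

Derivation:
vaddr = 268 = 0b100001100
  top 2 bits -> l1_idx = 2
  next 2 bits -> l2_idx = 0
  bottom 5 bits -> offset = 12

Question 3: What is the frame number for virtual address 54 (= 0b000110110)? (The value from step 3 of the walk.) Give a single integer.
vaddr = 54: l1_idx=0, l2_idx=1
L1[0] = 1; L2[1][1] = 52

Answer: 52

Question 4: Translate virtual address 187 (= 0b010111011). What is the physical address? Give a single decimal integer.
Answer: 2043

Derivation:
vaddr = 187 = 0b010111011
Split: l1_idx=1, l2_idx=1, offset=27
L1[1] = 0
L2[0][1] = 63
paddr = 63 * 32 + 27 = 2043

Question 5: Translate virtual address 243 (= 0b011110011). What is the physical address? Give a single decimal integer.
vaddr = 243 = 0b011110011
Split: l1_idx=1, l2_idx=3, offset=19
L1[1] = 0
L2[0][3] = 51
paddr = 51 * 32 + 19 = 1651

Answer: 1651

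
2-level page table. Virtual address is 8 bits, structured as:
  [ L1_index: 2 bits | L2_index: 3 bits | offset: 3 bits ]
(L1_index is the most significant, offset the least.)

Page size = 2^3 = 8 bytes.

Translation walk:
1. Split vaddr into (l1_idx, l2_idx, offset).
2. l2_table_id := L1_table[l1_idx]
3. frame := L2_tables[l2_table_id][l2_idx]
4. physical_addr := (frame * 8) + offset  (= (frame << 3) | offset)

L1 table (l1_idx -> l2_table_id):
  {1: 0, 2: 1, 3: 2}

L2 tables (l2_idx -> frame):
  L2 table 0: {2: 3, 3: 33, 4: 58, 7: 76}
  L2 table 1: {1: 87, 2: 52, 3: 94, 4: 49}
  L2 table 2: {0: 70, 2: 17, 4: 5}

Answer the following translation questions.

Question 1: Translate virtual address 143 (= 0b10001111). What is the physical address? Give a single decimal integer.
Answer: 703

Derivation:
vaddr = 143 = 0b10001111
Split: l1_idx=2, l2_idx=1, offset=7
L1[2] = 1
L2[1][1] = 87
paddr = 87 * 8 + 7 = 703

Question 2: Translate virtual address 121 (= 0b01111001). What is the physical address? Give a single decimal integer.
vaddr = 121 = 0b01111001
Split: l1_idx=1, l2_idx=7, offset=1
L1[1] = 0
L2[0][7] = 76
paddr = 76 * 8 + 1 = 609

Answer: 609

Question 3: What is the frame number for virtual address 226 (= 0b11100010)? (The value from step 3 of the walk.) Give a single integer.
Answer: 5

Derivation:
vaddr = 226: l1_idx=3, l2_idx=4
L1[3] = 2; L2[2][4] = 5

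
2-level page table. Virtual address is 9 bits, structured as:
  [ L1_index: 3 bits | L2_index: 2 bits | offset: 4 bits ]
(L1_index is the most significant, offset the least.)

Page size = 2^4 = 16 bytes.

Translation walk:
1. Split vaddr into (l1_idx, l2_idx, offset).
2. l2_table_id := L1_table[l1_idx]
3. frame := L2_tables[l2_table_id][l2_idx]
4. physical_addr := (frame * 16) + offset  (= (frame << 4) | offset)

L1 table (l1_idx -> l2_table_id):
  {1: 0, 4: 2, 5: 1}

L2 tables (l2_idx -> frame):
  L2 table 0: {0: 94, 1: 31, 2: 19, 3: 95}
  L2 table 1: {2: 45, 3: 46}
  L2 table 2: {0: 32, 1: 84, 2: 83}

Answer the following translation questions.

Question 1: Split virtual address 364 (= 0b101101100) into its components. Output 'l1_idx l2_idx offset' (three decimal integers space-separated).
Answer: 5 2 12

Derivation:
vaddr = 364 = 0b101101100
  top 3 bits -> l1_idx = 5
  next 2 bits -> l2_idx = 2
  bottom 4 bits -> offset = 12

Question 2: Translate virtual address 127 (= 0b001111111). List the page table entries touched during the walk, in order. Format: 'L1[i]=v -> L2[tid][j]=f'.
Answer: L1[1]=0 -> L2[0][3]=95

Derivation:
vaddr = 127 = 0b001111111
Split: l1_idx=1, l2_idx=3, offset=15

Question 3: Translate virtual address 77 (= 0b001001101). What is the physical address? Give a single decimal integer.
Answer: 1517

Derivation:
vaddr = 77 = 0b001001101
Split: l1_idx=1, l2_idx=0, offset=13
L1[1] = 0
L2[0][0] = 94
paddr = 94 * 16 + 13 = 1517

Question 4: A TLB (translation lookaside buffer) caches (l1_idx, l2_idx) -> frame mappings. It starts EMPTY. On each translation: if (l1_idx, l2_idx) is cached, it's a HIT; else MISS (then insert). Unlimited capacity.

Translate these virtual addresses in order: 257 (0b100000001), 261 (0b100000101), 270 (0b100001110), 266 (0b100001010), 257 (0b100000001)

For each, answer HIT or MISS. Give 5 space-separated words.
Answer: MISS HIT HIT HIT HIT

Derivation:
vaddr=257: (4,0) not in TLB -> MISS, insert
vaddr=261: (4,0) in TLB -> HIT
vaddr=270: (4,0) in TLB -> HIT
vaddr=266: (4,0) in TLB -> HIT
vaddr=257: (4,0) in TLB -> HIT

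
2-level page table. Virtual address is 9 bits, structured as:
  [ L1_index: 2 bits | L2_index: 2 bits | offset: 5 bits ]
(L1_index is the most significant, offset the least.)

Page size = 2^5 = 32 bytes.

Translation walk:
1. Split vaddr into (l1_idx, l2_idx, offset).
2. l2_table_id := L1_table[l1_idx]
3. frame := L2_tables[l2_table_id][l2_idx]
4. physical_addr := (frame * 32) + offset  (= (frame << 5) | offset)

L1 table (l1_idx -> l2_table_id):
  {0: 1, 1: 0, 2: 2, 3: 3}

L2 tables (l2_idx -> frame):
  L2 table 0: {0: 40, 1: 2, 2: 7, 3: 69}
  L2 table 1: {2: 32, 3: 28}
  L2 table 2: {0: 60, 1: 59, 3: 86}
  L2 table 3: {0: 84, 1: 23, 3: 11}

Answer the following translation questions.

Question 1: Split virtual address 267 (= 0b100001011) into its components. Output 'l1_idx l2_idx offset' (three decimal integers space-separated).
Answer: 2 0 11

Derivation:
vaddr = 267 = 0b100001011
  top 2 bits -> l1_idx = 2
  next 2 bits -> l2_idx = 0
  bottom 5 bits -> offset = 11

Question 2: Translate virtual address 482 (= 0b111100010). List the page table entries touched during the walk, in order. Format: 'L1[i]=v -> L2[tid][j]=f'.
Answer: L1[3]=3 -> L2[3][3]=11

Derivation:
vaddr = 482 = 0b111100010
Split: l1_idx=3, l2_idx=3, offset=2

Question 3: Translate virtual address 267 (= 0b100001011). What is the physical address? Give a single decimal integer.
Answer: 1931

Derivation:
vaddr = 267 = 0b100001011
Split: l1_idx=2, l2_idx=0, offset=11
L1[2] = 2
L2[2][0] = 60
paddr = 60 * 32 + 11 = 1931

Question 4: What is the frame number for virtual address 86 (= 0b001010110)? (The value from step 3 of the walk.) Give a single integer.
vaddr = 86: l1_idx=0, l2_idx=2
L1[0] = 1; L2[1][2] = 32

Answer: 32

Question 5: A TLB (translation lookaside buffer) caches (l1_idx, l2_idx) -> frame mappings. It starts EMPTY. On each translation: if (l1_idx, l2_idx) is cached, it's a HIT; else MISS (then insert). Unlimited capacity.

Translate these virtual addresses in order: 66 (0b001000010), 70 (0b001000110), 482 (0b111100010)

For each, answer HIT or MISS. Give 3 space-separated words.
Answer: MISS HIT MISS

Derivation:
vaddr=66: (0,2) not in TLB -> MISS, insert
vaddr=70: (0,2) in TLB -> HIT
vaddr=482: (3,3) not in TLB -> MISS, insert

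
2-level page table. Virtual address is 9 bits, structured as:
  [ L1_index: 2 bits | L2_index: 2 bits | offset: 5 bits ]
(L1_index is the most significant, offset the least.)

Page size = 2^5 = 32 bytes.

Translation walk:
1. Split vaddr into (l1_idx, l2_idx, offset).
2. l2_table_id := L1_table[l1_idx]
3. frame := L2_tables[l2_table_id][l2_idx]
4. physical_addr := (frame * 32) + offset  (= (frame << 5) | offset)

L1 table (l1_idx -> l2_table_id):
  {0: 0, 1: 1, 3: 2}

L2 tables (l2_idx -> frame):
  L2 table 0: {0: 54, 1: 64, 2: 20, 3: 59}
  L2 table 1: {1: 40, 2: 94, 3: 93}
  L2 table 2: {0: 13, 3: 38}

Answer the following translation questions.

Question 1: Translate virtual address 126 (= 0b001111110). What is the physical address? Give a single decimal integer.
vaddr = 126 = 0b001111110
Split: l1_idx=0, l2_idx=3, offset=30
L1[0] = 0
L2[0][3] = 59
paddr = 59 * 32 + 30 = 1918

Answer: 1918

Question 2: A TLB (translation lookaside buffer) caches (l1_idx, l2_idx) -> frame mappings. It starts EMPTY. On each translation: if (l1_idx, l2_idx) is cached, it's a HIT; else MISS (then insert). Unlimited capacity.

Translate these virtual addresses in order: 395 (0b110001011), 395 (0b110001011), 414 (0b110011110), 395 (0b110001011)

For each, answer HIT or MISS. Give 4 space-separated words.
Answer: MISS HIT HIT HIT

Derivation:
vaddr=395: (3,0) not in TLB -> MISS, insert
vaddr=395: (3,0) in TLB -> HIT
vaddr=414: (3,0) in TLB -> HIT
vaddr=395: (3,0) in TLB -> HIT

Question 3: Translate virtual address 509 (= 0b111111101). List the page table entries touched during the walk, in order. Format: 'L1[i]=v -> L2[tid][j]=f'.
Answer: L1[3]=2 -> L2[2][3]=38

Derivation:
vaddr = 509 = 0b111111101
Split: l1_idx=3, l2_idx=3, offset=29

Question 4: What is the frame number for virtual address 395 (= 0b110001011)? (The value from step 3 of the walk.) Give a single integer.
Answer: 13

Derivation:
vaddr = 395: l1_idx=3, l2_idx=0
L1[3] = 2; L2[2][0] = 13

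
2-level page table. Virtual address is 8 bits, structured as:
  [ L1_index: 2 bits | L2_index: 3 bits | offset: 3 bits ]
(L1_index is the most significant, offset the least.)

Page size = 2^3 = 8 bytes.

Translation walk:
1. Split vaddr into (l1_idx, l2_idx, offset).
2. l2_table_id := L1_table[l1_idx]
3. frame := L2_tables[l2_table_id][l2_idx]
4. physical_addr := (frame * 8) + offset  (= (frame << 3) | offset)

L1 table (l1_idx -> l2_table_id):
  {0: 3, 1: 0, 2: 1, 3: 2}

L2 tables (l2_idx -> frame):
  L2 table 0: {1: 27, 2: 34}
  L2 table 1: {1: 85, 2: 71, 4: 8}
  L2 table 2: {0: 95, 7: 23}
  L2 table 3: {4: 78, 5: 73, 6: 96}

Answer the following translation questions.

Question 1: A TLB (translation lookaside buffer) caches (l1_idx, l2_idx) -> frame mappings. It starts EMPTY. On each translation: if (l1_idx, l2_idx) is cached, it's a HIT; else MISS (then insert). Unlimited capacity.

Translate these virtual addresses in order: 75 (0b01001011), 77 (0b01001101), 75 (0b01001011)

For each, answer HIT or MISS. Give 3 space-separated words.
Answer: MISS HIT HIT

Derivation:
vaddr=75: (1,1) not in TLB -> MISS, insert
vaddr=77: (1,1) in TLB -> HIT
vaddr=75: (1,1) in TLB -> HIT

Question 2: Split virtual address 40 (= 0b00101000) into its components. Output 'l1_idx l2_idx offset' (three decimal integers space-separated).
Answer: 0 5 0

Derivation:
vaddr = 40 = 0b00101000
  top 2 bits -> l1_idx = 0
  next 3 bits -> l2_idx = 5
  bottom 3 bits -> offset = 0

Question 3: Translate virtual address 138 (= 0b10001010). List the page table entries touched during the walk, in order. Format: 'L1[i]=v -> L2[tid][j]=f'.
Answer: L1[2]=1 -> L2[1][1]=85

Derivation:
vaddr = 138 = 0b10001010
Split: l1_idx=2, l2_idx=1, offset=2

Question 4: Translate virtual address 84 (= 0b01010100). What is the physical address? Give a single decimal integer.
Answer: 276

Derivation:
vaddr = 84 = 0b01010100
Split: l1_idx=1, l2_idx=2, offset=4
L1[1] = 0
L2[0][2] = 34
paddr = 34 * 8 + 4 = 276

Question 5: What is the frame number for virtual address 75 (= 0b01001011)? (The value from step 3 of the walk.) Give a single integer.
vaddr = 75: l1_idx=1, l2_idx=1
L1[1] = 0; L2[0][1] = 27

Answer: 27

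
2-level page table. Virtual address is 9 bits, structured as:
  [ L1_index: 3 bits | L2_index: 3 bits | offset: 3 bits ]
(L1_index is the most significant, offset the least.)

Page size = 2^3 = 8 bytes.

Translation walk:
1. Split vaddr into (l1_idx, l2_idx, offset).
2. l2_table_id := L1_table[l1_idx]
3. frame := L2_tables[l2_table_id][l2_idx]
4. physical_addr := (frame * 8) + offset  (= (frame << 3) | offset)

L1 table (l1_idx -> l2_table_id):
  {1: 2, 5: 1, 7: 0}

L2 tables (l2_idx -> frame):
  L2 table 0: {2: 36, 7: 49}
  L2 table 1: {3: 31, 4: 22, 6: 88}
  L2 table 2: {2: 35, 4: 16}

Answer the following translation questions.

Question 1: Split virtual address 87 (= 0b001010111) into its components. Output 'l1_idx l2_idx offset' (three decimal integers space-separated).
Answer: 1 2 7

Derivation:
vaddr = 87 = 0b001010111
  top 3 bits -> l1_idx = 1
  next 3 bits -> l2_idx = 2
  bottom 3 bits -> offset = 7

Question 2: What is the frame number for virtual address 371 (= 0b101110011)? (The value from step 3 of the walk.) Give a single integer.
Answer: 88

Derivation:
vaddr = 371: l1_idx=5, l2_idx=6
L1[5] = 1; L2[1][6] = 88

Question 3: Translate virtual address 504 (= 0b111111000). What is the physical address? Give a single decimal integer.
vaddr = 504 = 0b111111000
Split: l1_idx=7, l2_idx=7, offset=0
L1[7] = 0
L2[0][7] = 49
paddr = 49 * 8 + 0 = 392

Answer: 392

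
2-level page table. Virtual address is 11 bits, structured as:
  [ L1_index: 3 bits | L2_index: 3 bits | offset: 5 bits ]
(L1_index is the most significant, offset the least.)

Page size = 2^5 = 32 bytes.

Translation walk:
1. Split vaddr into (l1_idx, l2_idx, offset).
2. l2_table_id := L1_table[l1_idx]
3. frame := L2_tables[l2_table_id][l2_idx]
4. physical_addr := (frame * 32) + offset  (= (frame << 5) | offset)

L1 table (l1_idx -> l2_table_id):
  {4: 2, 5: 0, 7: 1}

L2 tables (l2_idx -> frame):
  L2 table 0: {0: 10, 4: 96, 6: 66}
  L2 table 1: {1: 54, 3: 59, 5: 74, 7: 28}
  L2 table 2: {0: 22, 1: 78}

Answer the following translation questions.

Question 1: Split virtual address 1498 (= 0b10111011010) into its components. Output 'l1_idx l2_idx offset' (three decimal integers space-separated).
Answer: 5 6 26

Derivation:
vaddr = 1498 = 0b10111011010
  top 3 bits -> l1_idx = 5
  next 3 bits -> l2_idx = 6
  bottom 5 bits -> offset = 26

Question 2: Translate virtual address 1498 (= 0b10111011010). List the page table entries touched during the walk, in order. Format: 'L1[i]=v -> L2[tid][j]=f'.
vaddr = 1498 = 0b10111011010
Split: l1_idx=5, l2_idx=6, offset=26

Answer: L1[5]=0 -> L2[0][6]=66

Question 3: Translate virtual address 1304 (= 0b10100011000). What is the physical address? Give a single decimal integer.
Answer: 344

Derivation:
vaddr = 1304 = 0b10100011000
Split: l1_idx=5, l2_idx=0, offset=24
L1[5] = 0
L2[0][0] = 10
paddr = 10 * 32 + 24 = 344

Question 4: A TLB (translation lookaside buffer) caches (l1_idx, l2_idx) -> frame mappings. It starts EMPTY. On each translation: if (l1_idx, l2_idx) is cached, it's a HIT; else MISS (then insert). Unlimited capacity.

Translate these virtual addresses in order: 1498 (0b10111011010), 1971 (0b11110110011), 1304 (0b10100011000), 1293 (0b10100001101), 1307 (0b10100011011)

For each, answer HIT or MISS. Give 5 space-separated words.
Answer: MISS MISS MISS HIT HIT

Derivation:
vaddr=1498: (5,6) not in TLB -> MISS, insert
vaddr=1971: (7,5) not in TLB -> MISS, insert
vaddr=1304: (5,0) not in TLB -> MISS, insert
vaddr=1293: (5,0) in TLB -> HIT
vaddr=1307: (5,0) in TLB -> HIT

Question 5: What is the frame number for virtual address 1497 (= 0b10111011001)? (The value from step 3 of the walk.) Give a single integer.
Answer: 66

Derivation:
vaddr = 1497: l1_idx=5, l2_idx=6
L1[5] = 0; L2[0][6] = 66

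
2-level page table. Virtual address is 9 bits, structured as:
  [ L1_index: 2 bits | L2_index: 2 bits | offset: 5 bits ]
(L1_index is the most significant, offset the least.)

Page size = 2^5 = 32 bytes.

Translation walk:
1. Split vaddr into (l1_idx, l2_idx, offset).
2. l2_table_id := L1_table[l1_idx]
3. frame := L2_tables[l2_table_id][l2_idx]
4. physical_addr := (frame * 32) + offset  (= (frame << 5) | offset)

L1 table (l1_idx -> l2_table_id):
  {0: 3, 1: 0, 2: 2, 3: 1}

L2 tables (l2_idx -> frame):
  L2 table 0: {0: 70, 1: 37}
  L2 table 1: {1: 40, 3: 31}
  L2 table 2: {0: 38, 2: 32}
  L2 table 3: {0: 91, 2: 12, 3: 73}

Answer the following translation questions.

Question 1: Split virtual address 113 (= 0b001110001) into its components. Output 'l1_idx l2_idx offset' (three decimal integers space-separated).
vaddr = 113 = 0b001110001
  top 2 bits -> l1_idx = 0
  next 2 bits -> l2_idx = 3
  bottom 5 bits -> offset = 17

Answer: 0 3 17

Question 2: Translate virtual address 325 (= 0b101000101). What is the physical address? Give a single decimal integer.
Answer: 1029

Derivation:
vaddr = 325 = 0b101000101
Split: l1_idx=2, l2_idx=2, offset=5
L1[2] = 2
L2[2][2] = 32
paddr = 32 * 32 + 5 = 1029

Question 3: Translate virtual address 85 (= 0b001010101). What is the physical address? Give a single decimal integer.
Answer: 405

Derivation:
vaddr = 85 = 0b001010101
Split: l1_idx=0, l2_idx=2, offset=21
L1[0] = 3
L2[3][2] = 12
paddr = 12 * 32 + 21 = 405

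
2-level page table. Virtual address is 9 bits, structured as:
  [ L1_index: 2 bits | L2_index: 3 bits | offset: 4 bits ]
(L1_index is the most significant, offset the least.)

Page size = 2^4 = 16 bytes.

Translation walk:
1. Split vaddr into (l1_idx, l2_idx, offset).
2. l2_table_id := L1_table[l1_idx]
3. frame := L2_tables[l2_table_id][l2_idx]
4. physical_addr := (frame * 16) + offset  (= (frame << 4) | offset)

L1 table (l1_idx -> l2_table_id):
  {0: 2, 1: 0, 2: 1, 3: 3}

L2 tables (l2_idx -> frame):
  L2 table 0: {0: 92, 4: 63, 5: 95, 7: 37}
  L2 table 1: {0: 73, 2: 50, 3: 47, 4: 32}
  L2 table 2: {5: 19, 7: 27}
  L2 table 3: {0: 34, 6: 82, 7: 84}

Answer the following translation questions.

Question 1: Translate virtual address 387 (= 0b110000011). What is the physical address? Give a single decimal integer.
Answer: 547

Derivation:
vaddr = 387 = 0b110000011
Split: l1_idx=3, l2_idx=0, offset=3
L1[3] = 3
L2[3][0] = 34
paddr = 34 * 16 + 3 = 547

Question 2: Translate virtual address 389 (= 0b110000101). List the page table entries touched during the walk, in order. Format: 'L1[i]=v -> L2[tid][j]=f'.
vaddr = 389 = 0b110000101
Split: l1_idx=3, l2_idx=0, offset=5

Answer: L1[3]=3 -> L2[3][0]=34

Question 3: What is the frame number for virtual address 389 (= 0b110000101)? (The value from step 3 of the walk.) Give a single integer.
vaddr = 389: l1_idx=3, l2_idx=0
L1[3] = 3; L2[3][0] = 34

Answer: 34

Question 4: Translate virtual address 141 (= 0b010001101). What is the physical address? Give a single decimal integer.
vaddr = 141 = 0b010001101
Split: l1_idx=1, l2_idx=0, offset=13
L1[1] = 0
L2[0][0] = 92
paddr = 92 * 16 + 13 = 1485

Answer: 1485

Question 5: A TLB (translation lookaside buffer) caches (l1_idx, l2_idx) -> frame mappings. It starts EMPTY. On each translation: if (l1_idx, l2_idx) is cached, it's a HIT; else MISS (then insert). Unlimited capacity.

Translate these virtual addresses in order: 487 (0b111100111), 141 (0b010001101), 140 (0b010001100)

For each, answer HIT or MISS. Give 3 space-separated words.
Answer: MISS MISS HIT

Derivation:
vaddr=487: (3,6) not in TLB -> MISS, insert
vaddr=141: (1,0) not in TLB -> MISS, insert
vaddr=140: (1,0) in TLB -> HIT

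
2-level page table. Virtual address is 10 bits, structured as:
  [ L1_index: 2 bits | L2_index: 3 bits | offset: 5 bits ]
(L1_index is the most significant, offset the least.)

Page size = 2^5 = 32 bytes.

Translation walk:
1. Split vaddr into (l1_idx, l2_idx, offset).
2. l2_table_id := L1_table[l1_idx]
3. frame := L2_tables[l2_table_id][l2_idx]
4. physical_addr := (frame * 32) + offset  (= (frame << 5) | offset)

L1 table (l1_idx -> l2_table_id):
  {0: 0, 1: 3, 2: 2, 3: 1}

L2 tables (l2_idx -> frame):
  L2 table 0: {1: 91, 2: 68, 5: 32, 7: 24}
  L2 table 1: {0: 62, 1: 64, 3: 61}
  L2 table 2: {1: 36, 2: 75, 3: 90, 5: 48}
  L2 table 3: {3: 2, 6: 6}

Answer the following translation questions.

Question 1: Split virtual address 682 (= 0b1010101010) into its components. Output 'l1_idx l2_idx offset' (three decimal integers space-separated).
vaddr = 682 = 0b1010101010
  top 2 bits -> l1_idx = 2
  next 3 bits -> l2_idx = 5
  bottom 5 bits -> offset = 10

Answer: 2 5 10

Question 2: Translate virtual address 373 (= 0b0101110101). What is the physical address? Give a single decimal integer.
Answer: 85

Derivation:
vaddr = 373 = 0b0101110101
Split: l1_idx=1, l2_idx=3, offset=21
L1[1] = 3
L2[3][3] = 2
paddr = 2 * 32 + 21 = 85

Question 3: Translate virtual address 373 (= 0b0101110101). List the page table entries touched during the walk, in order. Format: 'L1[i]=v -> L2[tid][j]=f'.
vaddr = 373 = 0b0101110101
Split: l1_idx=1, l2_idx=3, offset=21

Answer: L1[1]=3 -> L2[3][3]=2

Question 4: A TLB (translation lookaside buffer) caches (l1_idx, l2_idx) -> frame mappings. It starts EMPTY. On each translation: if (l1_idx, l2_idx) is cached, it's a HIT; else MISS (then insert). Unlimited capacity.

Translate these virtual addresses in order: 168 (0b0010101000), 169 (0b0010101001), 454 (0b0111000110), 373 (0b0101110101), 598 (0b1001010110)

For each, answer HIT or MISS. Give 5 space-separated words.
vaddr=168: (0,5) not in TLB -> MISS, insert
vaddr=169: (0,5) in TLB -> HIT
vaddr=454: (1,6) not in TLB -> MISS, insert
vaddr=373: (1,3) not in TLB -> MISS, insert
vaddr=598: (2,2) not in TLB -> MISS, insert

Answer: MISS HIT MISS MISS MISS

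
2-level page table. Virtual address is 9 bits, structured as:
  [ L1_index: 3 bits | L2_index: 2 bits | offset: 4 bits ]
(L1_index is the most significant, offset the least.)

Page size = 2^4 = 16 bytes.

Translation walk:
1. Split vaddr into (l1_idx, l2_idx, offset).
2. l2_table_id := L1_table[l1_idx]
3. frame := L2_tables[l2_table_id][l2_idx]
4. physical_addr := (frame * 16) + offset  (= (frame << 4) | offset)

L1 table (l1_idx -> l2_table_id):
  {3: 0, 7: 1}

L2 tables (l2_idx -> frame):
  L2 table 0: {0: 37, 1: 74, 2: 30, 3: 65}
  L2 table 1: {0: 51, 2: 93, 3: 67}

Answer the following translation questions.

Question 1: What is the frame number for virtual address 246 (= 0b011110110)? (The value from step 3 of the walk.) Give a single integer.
Answer: 65

Derivation:
vaddr = 246: l1_idx=3, l2_idx=3
L1[3] = 0; L2[0][3] = 65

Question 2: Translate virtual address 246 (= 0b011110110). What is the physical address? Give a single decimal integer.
vaddr = 246 = 0b011110110
Split: l1_idx=3, l2_idx=3, offset=6
L1[3] = 0
L2[0][3] = 65
paddr = 65 * 16 + 6 = 1046

Answer: 1046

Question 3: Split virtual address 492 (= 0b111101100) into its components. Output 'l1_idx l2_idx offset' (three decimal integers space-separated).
Answer: 7 2 12

Derivation:
vaddr = 492 = 0b111101100
  top 3 bits -> l1_idx = 7
  next 2 bits -> l2_idx = 2
  bottom 4 bits -> offset = 12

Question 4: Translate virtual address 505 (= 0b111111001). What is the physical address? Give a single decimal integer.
vaddr = 505 = 0b111111001
Split: l1_idx=7, l2_idx=3, offset=9
L1[7] = 1
L2[1][3] = 67
paddr = 67 * 16 + 9 = 1081

Answer: 1081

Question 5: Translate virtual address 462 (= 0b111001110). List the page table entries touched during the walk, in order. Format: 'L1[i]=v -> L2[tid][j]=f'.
Answer: L1[7]=1 -> L2[1][0]=51

Derivation:
vaddr = 462 = 0b111001110
Split: l1_idx=7, l2_idx=0, offset=14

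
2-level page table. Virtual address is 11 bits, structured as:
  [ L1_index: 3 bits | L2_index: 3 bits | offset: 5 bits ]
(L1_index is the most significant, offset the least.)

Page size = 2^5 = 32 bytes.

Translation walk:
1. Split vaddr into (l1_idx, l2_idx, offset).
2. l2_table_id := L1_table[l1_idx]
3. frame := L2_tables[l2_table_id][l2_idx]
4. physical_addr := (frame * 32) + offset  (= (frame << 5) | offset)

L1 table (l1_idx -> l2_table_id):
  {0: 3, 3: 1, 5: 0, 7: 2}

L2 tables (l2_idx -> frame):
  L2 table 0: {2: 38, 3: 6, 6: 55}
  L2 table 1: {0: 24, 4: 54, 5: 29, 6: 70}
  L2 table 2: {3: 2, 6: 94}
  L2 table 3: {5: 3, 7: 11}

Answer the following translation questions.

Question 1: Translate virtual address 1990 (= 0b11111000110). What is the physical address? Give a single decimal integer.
Answer: 3014

Derivation:
vaddr = 1990 = 0b11111000110
Split: l1_idx=7, l2_idx=6, offset=6
L1[7] = 2
L2[2][6] = 94
paddr = 94 * 32 + 6 = 3014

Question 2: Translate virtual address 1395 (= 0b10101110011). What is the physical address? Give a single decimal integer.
Answer: 211

Derivation:
vaddr = 1395 = 0b10101110011
Split: l1_idx=5, l2_idx=3, offset=19
L1[5] = 0
L2[0][3] = 6
paddr = 6 * 32 + 19 = 211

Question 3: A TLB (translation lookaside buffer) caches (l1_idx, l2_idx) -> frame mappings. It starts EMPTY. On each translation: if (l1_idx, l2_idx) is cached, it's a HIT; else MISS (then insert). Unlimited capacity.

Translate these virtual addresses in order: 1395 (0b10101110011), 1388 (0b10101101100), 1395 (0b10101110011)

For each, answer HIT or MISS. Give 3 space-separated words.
Answer: MISS HIT HIT

Derivation:
vaddr=1395: (5,3) not in TLB -> MISS, insert
vaddr=1388: (5,3) in TLB -> HIT
vaddr=1395: (5,3) in TLB -> HIT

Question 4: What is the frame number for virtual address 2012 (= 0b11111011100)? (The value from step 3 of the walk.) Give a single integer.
vaddr = 2012: l1_idx=7, l2_idx=6
L1[7] = 2; L2[2][6] = 94

Answer: 94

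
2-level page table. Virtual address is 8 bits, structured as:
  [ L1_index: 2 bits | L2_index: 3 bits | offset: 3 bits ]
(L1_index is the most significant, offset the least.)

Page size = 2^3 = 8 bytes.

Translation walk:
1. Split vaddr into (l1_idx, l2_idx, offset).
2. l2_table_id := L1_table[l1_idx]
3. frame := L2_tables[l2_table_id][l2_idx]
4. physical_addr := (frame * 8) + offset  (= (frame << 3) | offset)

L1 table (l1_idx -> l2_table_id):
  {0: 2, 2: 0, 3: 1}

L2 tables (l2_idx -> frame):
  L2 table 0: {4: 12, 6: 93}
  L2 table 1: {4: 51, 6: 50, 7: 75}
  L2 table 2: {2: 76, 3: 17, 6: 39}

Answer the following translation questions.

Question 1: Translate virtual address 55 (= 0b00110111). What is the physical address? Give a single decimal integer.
vaddr = 55 = 0b00110111
Split: l1_idx=0, l2_idx=6, offset=7
L1[0] = 2
L2[2][6] = 39
paddr = 39 * 8 + 7 = 319

Answer: 319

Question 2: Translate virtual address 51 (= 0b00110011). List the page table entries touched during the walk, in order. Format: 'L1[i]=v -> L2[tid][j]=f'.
Answer: L1[0]=2 -> L2[2][6]=39

Derivation:
vaddr = 51 = 0b00110011
Split: l1_idx=0, l2_idx=6, offset=3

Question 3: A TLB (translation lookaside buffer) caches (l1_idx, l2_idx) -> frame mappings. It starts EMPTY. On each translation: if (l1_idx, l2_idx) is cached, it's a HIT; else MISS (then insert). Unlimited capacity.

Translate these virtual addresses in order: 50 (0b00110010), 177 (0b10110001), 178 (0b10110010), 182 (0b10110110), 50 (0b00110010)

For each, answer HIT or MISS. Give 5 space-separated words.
Answer: MISS MISS HIT HIT HIT

Derivation:
vaddr=50: (0,6) not in TLB -> MISS, insert
vaddr=177: (2,6) not in TLB -> MISS, insert
vaddr=178: (2,6) in TLB -> HIT
vaddr=182: (2,6) in TLB -> HIT
vaddr=50: (0,6) in TLB -> HIT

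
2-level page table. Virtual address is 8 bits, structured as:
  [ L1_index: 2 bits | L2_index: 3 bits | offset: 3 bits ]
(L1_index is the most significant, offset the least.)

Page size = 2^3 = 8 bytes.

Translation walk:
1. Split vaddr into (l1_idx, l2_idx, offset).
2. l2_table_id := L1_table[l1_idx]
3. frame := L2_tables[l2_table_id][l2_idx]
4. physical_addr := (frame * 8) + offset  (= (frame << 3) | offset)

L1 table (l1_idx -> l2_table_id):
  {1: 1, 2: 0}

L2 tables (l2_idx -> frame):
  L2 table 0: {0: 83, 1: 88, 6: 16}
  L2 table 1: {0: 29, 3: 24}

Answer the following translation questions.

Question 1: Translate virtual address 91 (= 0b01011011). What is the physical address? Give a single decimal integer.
Answer: 195

Derivation:
vaddr = 91 = 0b01011011
Split: l1_idx=1, l2_idx=3, offset=3
L1[1] = 1
L2[1][3] = 24
paddr = 24 * 8 + 3 = 195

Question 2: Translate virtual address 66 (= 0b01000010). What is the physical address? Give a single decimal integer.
Answer: 234

Derivation:
vaddr = 66 = 0b01000010
Split: l1_idx=1, l2_idx=0, offset=2
L1[1] = 1
L2[1][0] = 29
paddr = 29 * 8 + 2 = 234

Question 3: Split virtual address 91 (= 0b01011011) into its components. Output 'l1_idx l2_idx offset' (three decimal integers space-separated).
Answer: 1 3 3

Derivation:
vaddr = 91 = 0b01011011
  top 2 bits -> l1_idx = 1
  next 3 bits -> l2_idx = 3
  bottom 3 bits -> offset = 3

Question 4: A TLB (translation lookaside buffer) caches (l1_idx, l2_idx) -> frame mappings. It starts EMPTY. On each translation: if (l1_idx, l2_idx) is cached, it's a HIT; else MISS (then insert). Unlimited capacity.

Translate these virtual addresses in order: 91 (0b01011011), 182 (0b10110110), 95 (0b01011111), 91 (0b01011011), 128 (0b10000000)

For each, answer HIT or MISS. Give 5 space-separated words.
vaddr=91: (1,3) not in TLB -> MISS, insert
vaddr=182: (2,6) not in TLB -> MISS, insert
vaddr=95: (1,3) in TLB -> HIT
vaddr=91: (1,3) in TLB -> HIT
vaddr=128: (2,0) not in TLB -> MISS, insert

Answer: MISS MISS HIT HIT MISS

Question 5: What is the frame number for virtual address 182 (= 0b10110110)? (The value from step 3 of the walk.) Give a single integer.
vaddr = 182: l1_idx=2, l2_idx=6
L1[2] = 0; L2[0][6] = 16

Answer: 16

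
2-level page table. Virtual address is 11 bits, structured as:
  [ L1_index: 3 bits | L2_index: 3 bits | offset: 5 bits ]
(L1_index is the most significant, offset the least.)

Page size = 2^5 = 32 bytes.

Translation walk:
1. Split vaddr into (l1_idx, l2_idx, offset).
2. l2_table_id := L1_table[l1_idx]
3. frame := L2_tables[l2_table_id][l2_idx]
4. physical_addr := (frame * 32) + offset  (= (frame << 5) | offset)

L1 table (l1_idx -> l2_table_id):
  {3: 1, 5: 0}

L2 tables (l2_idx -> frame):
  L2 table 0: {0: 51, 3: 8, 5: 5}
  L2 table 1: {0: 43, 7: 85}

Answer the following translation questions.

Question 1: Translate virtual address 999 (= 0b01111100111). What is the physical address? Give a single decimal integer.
Answer: 2727

Derivation:
vaddr = 999 = 0b01111100111
Split: l1_idx=3, l2_idx=7, offset=7
L1[3] = 1
L2[1][7] = 85
paddr = 85 * 32 + 7 = 2727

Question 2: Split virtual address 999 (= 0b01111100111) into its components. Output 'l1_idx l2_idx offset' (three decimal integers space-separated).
Answer: 3 7 7

Derivation:
vaddr = 999 = 0b01111100111
  top 3 bits -> l1_idx = 3
  next 3 bits -> l2_idx = 7
  bottom 5 bits -> offset = 7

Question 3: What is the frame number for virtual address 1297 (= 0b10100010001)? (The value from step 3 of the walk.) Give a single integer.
Answer: 51

Derivation:
vaddr = 1297: l1_idx=5, l2_idx=0
L1[5] = 0; L2[0][0] = 51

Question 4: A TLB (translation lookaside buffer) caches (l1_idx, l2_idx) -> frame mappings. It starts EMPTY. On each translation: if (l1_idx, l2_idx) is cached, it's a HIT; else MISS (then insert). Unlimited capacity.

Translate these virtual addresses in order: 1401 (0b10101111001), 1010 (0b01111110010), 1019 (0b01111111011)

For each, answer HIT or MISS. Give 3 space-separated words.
Answer: MISS MISS HIT

Derivation:
vaddr=1401: (5,3) not in TLB -> MISS, insert
vaddr=1010: (3,7) not in TLB -> MISS, insert
vaddr=1019: (3,7) in TLB -> HIT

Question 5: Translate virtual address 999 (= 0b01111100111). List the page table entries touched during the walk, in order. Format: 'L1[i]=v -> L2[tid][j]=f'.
vaddr = 999 = 0b01111100111
Split: l1_idx=3, l2_idx=7, offset=7

Answer: L1[3]=1 -> L2[1][7]=85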